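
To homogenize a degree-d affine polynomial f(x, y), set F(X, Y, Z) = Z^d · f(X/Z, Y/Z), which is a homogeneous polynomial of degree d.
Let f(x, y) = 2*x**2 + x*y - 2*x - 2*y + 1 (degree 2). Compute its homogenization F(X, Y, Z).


F(X, Y, Z) = 2*X**2 + X*Y - 2*X*Z - 2*Y*Z + Z**2

deg(f) = 2.
Substitute x = X/Z, y = Y/Z into f, then multiply by Z^2.
  monomial 2·x^2·y^0 ↦ 2·X^2·Y^0·Z^0.
  monomial 1·x^1·y^1 ↦ 1·X^1·Y^1·Z^0.
  monomial -2·x^1·y^0 ↦ -2·X^1·Y^0·Z^1.
  monomial -2·x^0·y^1 ↦ -2·X^0·Y^1·Z^1.
  monomial 1·x^0·y^0 ↦ 1·X^0·Y^0·Z^2.
Collecting: F(X, Y, Z) = 2*X**2 + X*Y - 2*X*Z - 2*Y*Z + Z**2.


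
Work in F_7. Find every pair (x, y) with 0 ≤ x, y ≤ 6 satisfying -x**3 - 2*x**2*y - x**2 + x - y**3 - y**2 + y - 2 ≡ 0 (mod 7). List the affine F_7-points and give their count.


Affine F_7-points: {(0, 3), (0, 5), (1, 3), (2, 1), (3, 0), (5, 0), (5, 6), (6, 3)}; count = 8.

For each of the 49 pairs (x, y) ∈ F_7², evaluate f(x, y) mod 7. Record the zeros.
  x = 0: [0↦5, 1↦4, 2↦2, 3↦0, 4↦6, 5↦0, 6↦4]  zeros at y ∈ {3, 5}
  x = 1: [0↦4, 1↦1, 2↦4, 3↦0, 4↦4, 5↦3, 6↦5]  zeros at y ∈ {3}
  x = 2: [0↦2, 1↦0, 2↦4, 3↦1, 4↦6, 5↦6, 6↦2]  zeros at y ∈ {1}
  x = 3: [0↦0, 1↦2, 2↦3, 3↦4, 4↦6, 5↦3, 6↦3]  zeros at y ∈ {0}
  x = 4: [0↦6, 1↦1, 2↦2, 3↦3, 4↦5, 5↦2, 6↦2]  zeros at y ∈ ∅
  x = 5: [0↦0, 1↦5, 2↦2, 3↦6, 4↦4, 5↦4, 6↦0]  zeros at y ∈ {0, 6}
  x = 6: [0↦4, 1↦1, 2↦4, 3↦0, 4↦4, 5↦3, 6↦5]  zeros at y ∈ {3}
Collecting zeros: affine points = {(0, 3), (0, 5), (1, 3), (2, 1), (3, 0), (5, 0), (5, 6), (6, 3)}.
Total count |C(F_7)_aff| = 8.


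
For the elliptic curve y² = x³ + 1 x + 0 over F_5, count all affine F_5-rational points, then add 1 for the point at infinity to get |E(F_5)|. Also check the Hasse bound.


Affine points = {(0, 0), (2, 0), (3, 0)}; affine count = 3; |E(F_5)| = 4.

Discriminant check: Δ ∝ 4a³ + 27b² = 4·1³ + 27·0² = 4·1 + 27·0 ≡ 4 (mod 5). Nonzero ⇒ E is nonsingular.
For each x ∈ F_5, compute rhs = x³ + 1·x + 0 mod 5, then count y ∈ F_5 with y² ≡ rhs.
  x = 0: rhs = 0, matching y values: 0 (1 points).
  x = 1: rhs = 2, matching y values: none (0 points).
  x = 2: rhs = 0, matching y values: 0 (1 points).
  x = 3: rhs = 0, matching y values: 0 (1 points).
  x = 4: rhs = 3, matching y values: none (0 points).
Total affine count: 3.
Full point count |E(F_5)| = 3 + 1 = 4.
Hasse bound: |4 − (5+1)| = |-2| = 2 ≤ 2√5 ≈ 4.4721 ✓.


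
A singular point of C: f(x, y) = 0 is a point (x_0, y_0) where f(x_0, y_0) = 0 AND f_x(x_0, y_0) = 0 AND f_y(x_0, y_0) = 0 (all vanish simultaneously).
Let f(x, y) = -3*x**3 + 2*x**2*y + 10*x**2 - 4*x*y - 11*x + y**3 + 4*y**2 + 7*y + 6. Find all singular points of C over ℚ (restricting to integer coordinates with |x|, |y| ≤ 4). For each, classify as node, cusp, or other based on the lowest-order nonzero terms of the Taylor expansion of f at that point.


Singular points: {(1, -1)}; classification: node.

Compute partial derivatives:
  f_x = -9*x**2 + 4*x*y + 20*x - 4*y - 11.
  f_y = 2*x**2 - 4*x + 3*y**2 + 8*y + 7.
Scan x_0 ∈ {−4, ..., 4}. For each x_0, f_y(x_0, y) is a polynomial in y; find its integer roots y ∈ {−4, ..., 4}, then test f_x and f at those candidates.
  x = -4: f_y(-4, y) = 3*y**2 + 8*y + 55; no integer root y with |y| ≤ 4.
  x = -3: f_y(-3, y) = 3*y**2 + 8*y + 37; no integer root y with |y| ≤ 4.
  x = -2: f_y(-2, y) = 3*y**2 + 8*y + 23; no integer root y with |y| ≤ 4.
  x = -1: f_y(-1, y) = 3*y**2 + 8*y + 13; no integer root y with |y| ≤ 4.
  x = 0: f_y(0, y) = 3*y**2 + 8*y + 7; no integer root y with |y| ≤ 4.
  x = 1: f_y(1, y) = 3*y**2 + 8*y + 5; vanishes at y ∈ {-1}. (1, -1): f_x = 0, f = 0 — SINGULAR.
  x = 2: f_y(2, y) = 3*y**2 + 8*y + 7; no integer root y with |y| ≤ 4.
  x = 3: f_y(3, y) = 3*y**2 + 8*y + 13; no integer root y with |y| ≤ 4.
  x = 4: f_y(4, y) = 3*y**2 + 8*y + 23; no integer root y with |y| ≤ 4.
Only singular point on the grid: (1, -1).
Classify: substitute x = 1 + u, y = -1 + v and expand: f = -3*u**3 + 2*u**2*v - u**2 + v**3 + v**2.
No constant or linear terms (consistent with a singular point). Quadratic part: -u**2 + v**2. Cubic part: -3*u**3 + 2*u**2*v + v**3.
The quadratic part v**2 - u**2 = (v − u)(v + u) splits into two distinct linear factors, so there are two distinct tangent lines y − -1 = ±(x − 1) — this is a node (ordinary double point).
Classification: node.


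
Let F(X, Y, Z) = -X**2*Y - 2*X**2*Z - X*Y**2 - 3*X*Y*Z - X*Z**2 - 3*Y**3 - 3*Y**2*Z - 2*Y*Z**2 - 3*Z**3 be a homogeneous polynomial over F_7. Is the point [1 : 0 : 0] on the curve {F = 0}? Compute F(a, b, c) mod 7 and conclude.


F(1,0,0) ≡ 0 (mod 7); P is on the curve.

Evaluate F(1, 0, 0) term-by-term (mod 7).
  -X**2*Y ↦ -1·1·0·1 = 0
  -2*X**2*Z ↦ -2·1·1·0 = 0
  -X*Y**2 ↦ -1·1·0·1 = 0
  -3*X*Y*Z ↦ -3·1·0·0 = 0
  -X*Z**2 ↦ -1·1·1·0 = 0
  -3*Y**3 ↦ -3·1·0·1 = 0
  -3*Y**2*Z ↦ -3·1·0·0 = 0
  -2*Y*Z**2 ↦ -2·1·0·0 = 0
  -3*Z**3 ↦ -3·1·1·0 = 0
Sum: F(1, 0, 0) = (0) + (0) + (0) + (0) + (0) + (0) + (0) + (0) + (0) = 0.
Reducing mod 7: 0 ≡ 0 (mod 7).
Since F(a, b, c) ≡ 0 (mod 7), P lies on the curve.


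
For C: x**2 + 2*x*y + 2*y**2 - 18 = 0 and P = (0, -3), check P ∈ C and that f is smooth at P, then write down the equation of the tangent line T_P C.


Tangent line at P: -6*x - 12*y - 36 = 0.

Step 1: f(0, -3) = 0, so P lies on C.
Step 2: partial derivatives
  f_x(x, y) = 2*x + 2*y, f_y(x, y) = 2*x + 4*y.
  f_x(P) = -6, f_y(P) = -12 (gradient nonzero, so P is smooth).
Step 3: tangent line at P: -6·(x − 0) + -12·(y − -3) = 0.
Expanding: -6*x - 12*y - 36 = 0.


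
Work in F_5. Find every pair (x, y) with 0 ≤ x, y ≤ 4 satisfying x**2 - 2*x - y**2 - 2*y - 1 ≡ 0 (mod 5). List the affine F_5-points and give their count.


Affine F_5-points: {(0, 4), (1, 1), (1, 2), (2, 4)}; count = 4.

For each of the 25 pairs (x, y) ∈ F_5², evaluate f(x, y) mod 5. Record the zeros.
  x = 0: [0↦4, 1↦1, 2↦1, 3↦4, 4↦0]  zeros at y ∈ {4}
  x = 1: [0↦3, 1↦0, 2↦0, 3↦3, 4↦4]  zeros at y ∈ {1, 2}
  x = 2: [0↦4, 1↦1, 2↦1, 3↦4, 4↦0]  zeros at y ∈ {4}
  x = 3: [0↦2, 1↦4, 2↦4, 3↦2, 4↦3]  zeros at y ∈ ∅
  x = 4: [0↦2, 1↦4, 2↦4, 3↦2, 4↦3]  zeros at y ∈ ∅
Collecting zeros: affine points = {(0, 4), (1, 1), (1, 2), (2, 4)}.
Total count |C(F_5)_aff| = 4.


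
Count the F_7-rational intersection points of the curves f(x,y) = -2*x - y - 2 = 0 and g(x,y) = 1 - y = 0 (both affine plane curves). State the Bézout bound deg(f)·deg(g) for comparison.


Common zeros: {(2, 1)}; count = 1; Bézout bound = 1.

deg(f) = 1, deg(g) = 1, so Bézout bound = 1.
Scan x ∈ F_7. For each x, list the y ∈ F_7 with f(x, y) ≡ 0 and those with g(x, y) ≡ 0 (mod 7); the common zeros in that column are the intersection.
  x = 0: f ≡ 0 at y ∈ {5}; g ≡ 0 at y ∈ {1}; common: ∅.
  x = 1: f ≡ 0 at y ∈ {3}; g ≡ 0 at y ∈ {1}; common: ∅.
  x = 2: f ≡ 0 at y ∈ {1}; g ≡ 0 at y ∈ {1}; common: {1}.
  x = 3: f ≡ 0 at y ∈ {6}; g ≡ 0 at y ∈ {1}; common: ∅.
  x = 4: f ≡ 0 at y ∈ {4}; g ≡ 0 at y ∈ {1}; common: ∅.
  x = 5: f ≡ 0 at y ∈ {2}; g ≡ 0 at y ∈ {1}; common: ∅.
  x = 6: f ≡ 0 at y ∈ {0}; g ≡ 0 at y ∈ {1}; common: ∅.
Collecting: common zeros = {(2, 1)}, so the count is 1.
Comparison with the Bézout bound: 1 ≤ 1 = deg(f)·deg(g), as expected for curves with no common component (the bound is attained).


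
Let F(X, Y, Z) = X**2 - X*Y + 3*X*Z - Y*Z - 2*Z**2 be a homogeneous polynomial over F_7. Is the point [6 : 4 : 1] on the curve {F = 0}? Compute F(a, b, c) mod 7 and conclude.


F(6,4,1) ≡ 3 (mod 7); P is NOT on the curve.

Evaluate F(6, 4, 1) term-by-term (mod 7).
  X**2 ↦ 1·36·1·1 = 36
  -X*Y ↦ -1·6·4·1 = -24
  3*X*Z ↦ 3·6·1·1 = 18
  -Y*Z ↦ -1·1·4·1 = -4
  -2*Z**2 ↦ -2·1·1·1 = -2
Sum: F(6, 4, 1) = (36) + (-24) + (18) + (-4) + (-2) = 24.
Reducing mod 7: 24 ≡ 3 (mod 7).
Since F(a, b, c) ≡ 3 ≠ 0 (mod 7), P does NOT lie on the curve.


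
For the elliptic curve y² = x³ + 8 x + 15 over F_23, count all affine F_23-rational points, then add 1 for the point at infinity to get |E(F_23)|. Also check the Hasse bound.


Affine points = {(1, 1), (1, 22), (2, 4), (2, 19), (6, 7), (6, 16), (7, 0), (8, 4), (8, 19), (11, 10), (11, 13), (13, 4), (13, 19), (17, 2), (17, 21), (22, 11), (22, 12)}; affine count = 17; |E(F_23)| = 18.

Discriminant check: Δ ∝ 4a³ + 27b² = 4·8³ + 27·15² = 4·512 + 27·225 ≡ 4 (mod 23). Nonzero ⇒ E is nonsingular.
For each x ∈ F_23, compute rhs = x³ + 8·x + 15 mod 23, then count y ∈ F_23 with y² ≡ rhs.
  x = 0: rhs = 15, matching y values: none (0 points).
  x = 1: rhs = 1, matching y values: 1, 22 (2 points).
  x = 2: rhs = 16, matching y values: 4, 19 (2 points).
  x = 3: rhs = 20, matching y values: none (0 points).
  x = 4: rhs = 19, matching y values: none (0 points).
  x = 5: rhs = 19, matching y values: none (0 points).
  x = 6: rhs = 3, matching y values: 7, 16 (2 points).
  x = 7: rhs = 0, matching y values: 0 (1 points).
  x = 8: rhs = 16, matching y values: 4, 19 (2 points).
  x = 9: rhs = 11, matching y values: none (0 points).
  x = 10: rhs = 14, matching y values: none (0 points).
  x = 11: rhs = 8, matching y values: 10, 13 (2 points).
  x = 12: rhs = 22, matching y values: none (0 points).
  x = 13: rhs = 16, matching y values: 4, 19 (2 points).
  x = 14: rhs = 19, matching y values: none (0 points).
  x = 15: rhs = 14, matching y values: none (0 points).
  x = 16: rhs = 7, matching y values: none (0 points).
  x = 17: rhs = 4, matching y values: 2, 21 (2 points).
  x = 18: rhs = 11, matching y values: none (0 points).
  x = 19: rhs = 11, matching y values: none (0 points).
  x = 20: rhs = 10, matching y values: none (0 points).
  x = 21: rhs = 14, matching y values: none (0 points).
  x = 22: rhs = 6, matching y values: 11, 12 (2 points).
Total affine count: 17.
Full point count |E(F_23)| = 17 + 1 = 18.
Hasse bound: |18 − (23+1)| = |-6| = 6 ≤ 2√23 ≈ 9.5917 ✓.


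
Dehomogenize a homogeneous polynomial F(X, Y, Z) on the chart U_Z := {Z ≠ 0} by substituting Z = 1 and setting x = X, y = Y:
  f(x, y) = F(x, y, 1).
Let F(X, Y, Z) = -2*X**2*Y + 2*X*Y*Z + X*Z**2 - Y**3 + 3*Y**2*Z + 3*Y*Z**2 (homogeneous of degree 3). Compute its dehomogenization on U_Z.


f(x, y) = -2*x**2*y + 2*x*y + x - y**3 + 3*y**2 + 3*y

On U_Z we set Z = 1. Each monomial c·X^i·Y^j·Z^k in F becomes c·x^i·y^j·1^k = c·x^i·y^j.
Substituting Z = 1: F(X, Y, 1) = -2*x**2*y + 2*x*y + x - y**3 + 3*y**2 + 3*y.
Note: deg(f) ≤ deg(F) = 3; strict inequality happens when F is divisible by Z (lost terms).


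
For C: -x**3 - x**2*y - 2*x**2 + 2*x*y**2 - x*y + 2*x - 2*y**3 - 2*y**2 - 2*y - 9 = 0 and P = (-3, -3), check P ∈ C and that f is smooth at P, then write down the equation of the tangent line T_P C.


Tangent line at P: -10*x - 14*y - 72 = 0.

Step 1: f(-3, -3) = 0, so P lies on C.
Step 2: partial derivatives
  f_x(x, y) = -3*x**2 - 2*x*y - 4*x + 2*y**2 - y + 2, f_y(x, y) = -x**2 + 4*x*y - x - 6*y**2 - 4*y - 2.
  f_x(P) = -10, f_y(P) = -14 (gradient nonzero, so P is smooth).
Step 3: tangent line at P: -10·(x − -3) + -14·(y − -3) = 0.
Expanding: -10*x - 14*y - 72 = 0.


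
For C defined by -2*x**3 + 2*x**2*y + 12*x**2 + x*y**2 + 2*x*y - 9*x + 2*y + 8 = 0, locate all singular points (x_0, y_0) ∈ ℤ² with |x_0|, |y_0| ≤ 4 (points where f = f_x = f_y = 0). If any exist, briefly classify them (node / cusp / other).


Singular points: {(1, -3)}; classification: cusp.

Compute partial derivatives:
  f_x = -6*x**2 + 4*x*y + 24*x + y**2 + 2*y - 9.
  f_y = 2*x**2 + 2*x*y + 2*x + 2.
Scan x_0 ∈ {−4, ..., 4}. For each x_0, f_y(x_0, y) is a polynomial in y; find its integer roots y ∈ {−4, ..., 4}, then test f_x and f at those candidates.
  x = -4: f_y(-4, y) = 26 - 8*y; no integer root y with |y| ≤ 4.
  x = -3: f_y(-3, y) = 14 - 6*y; no integer root y with |y| ≤ 4.
  x = -2: f_y(-2, y) = 6 - 4*y; no integer root y with |y| ≤ 4.
  x = -1: f_y(-1, y) = 2 - 2*y; vanishes at y ∈ {1}. (-1, 1): f_x = -40 ≠ 0.
  x = 0: f_y(0, y) = 2; no integer root y with |y| ≤ 4.
  x = 1: f_y(1, y) = 2*y + 6; vanishes at y ∈ {-3}. (1, -3): f_x = 0, f = 0 — SINGULAR.
  x = 2: f_y(2, y) = 4*y + 14; no integer root y with |y| ≤ 4.
  x = 3: f_y(3, y) = 6*y + 26; no integer root y with |y| ≤ 4.
  x = 4: f_y(4, y) = 8*y + 42; no integer root y with |y| ≤ 4.
Only singular point on the grid: (1, -3).
Classify: substitute x = 1 + u, y = -3 + v and expand: f = -2*u**3 + 2*u**2*v + u*v**2 + v**2.
No constant or linear terms (consistent with a singular point). Quadratic part: v**2. Cubic part: -2*u**3 + 2*u**2*v + u*v**2.
The quadratic part v**2 is a perfect square, so there is a single (double) tangent line v = 0, i.e. y = -3. Restricting the cubic part to that line (v = 0) leaves -2*u**3 ≠ 0, so f is not divisible by v and the branch is v² ≈ 2*u**3 to lowest order — this is a cusp.
Classification: cusp.


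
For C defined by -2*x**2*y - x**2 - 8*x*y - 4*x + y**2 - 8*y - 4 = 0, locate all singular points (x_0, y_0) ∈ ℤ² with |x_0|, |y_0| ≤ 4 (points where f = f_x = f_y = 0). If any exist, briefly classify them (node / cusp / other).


Singular points: {(-2, 0)}; classification: node.

Compute partial derivatives:
  f_x = -4*x*y - 2*x - 8*y - 4.
  f_y = -2*x**2 - 8*x + 2*y - 8.
Scan x_0 ∈ {−4, ..., 4}. For each x_0, f_y(x_0, y) is a polynomial in y; find its integer roots y ∈ {−4, ..., 4}, then test f_x and f at those candidates.
  x = -4: f_y(-4, y) = 2*y - 8; vanishes at y ∈ {4}. (-4, 4): f_x = 36 ≠ 0.
  x = -3: f_y(-3, y) = 2*y - 2; vanishes at y ∈ {1}. (-3, 1): f_x = 6 ≠ 0.
  x = -2: f_y(-2, y) = 2*y; vanishes at y ∈ {0}. (-2, 0): f_x = 0, f = 0 — SINGULAR.
  x = -1: f_y(-1, y) = 2*y - 2; vanishes at y ∈ {1}. (-1, 1): f_x = -6 ≠ 0.
  x = 0: f_y(0, y) = 2*y - 8; vanishes at y ∈ {4}. (0, 4): f_x = -36 ≠ 0.
  x = 1: f_y(1, y) = 2*y - 18; no integer root y with |y| ≤ 4.
  x = 2: f_y(2, y) = 2*y - 32; no integer root y with |y| ≤ 4.
  x = 3: f_y(3, y) = 2*y - 50; no integer root y with |y| ≤ 4.
  x = 4: f_y(4, y) = 2*y - 72; no integer root y with |y| ≤ 4.
Only singular point on the grid: (-2, 0).
Classify: substitute x = -2 + u, y = 0 + v and expand: f = -2*u**2*v - u**2 + v**2.
No constant or linear terms (consistent with a singular point). Quadratic part: -u**2 + v**2. Cubic part: -2*u**2*v.
The quadratic part v**2 - u**2 = (v − u)(v + u) splits into two distinct linear factors, so there are two distinct tangent lines y − 0 = ±(x − -2) — this is a node (ordinary double point).
Classification: node.


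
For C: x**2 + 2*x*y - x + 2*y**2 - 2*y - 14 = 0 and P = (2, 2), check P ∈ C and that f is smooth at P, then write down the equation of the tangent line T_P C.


Tangent line at P: 7*x + 10*y - 34 = 0.

Step 1: f(2, 2) = 0, so P lies on C.
Step 2: partial derivatives
  f_x(x, y) = 2*x + 2*y - 1, f_y(x, y) = 2*x + 4*y - 2.
  f_x(P) = 7, f_y(P) = 10 (gradient nonzero, so P is smooth).
Step 3: tangent line at P: 7·(x − 2) + 10·(y − 2) = 0.
Expanding: 7*x + 10*y - 34 = 0.


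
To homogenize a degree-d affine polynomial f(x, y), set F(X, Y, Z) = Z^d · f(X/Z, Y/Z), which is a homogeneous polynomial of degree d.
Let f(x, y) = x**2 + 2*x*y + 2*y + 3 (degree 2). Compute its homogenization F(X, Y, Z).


F(X, Y, Z) = X**2 + 2*X*Y + 2*Y*Z + 3*Z**2

deg(f) = 2.
Substitute x = X/Z, y = Y/Z into f, then multiply by Z^2.
  monomial 1·x^2·y^0 ↦ 1·X^2·Y^0·Z^0.
  monomial 2·x^1·y^1 ↦ 2·X^1·Y^1·Z^0.
  monomial 2·x^0·y^1 ↦ 2·X^0·Y^1·Z^1.
  monomial 3·x^0·y^0 ↦ 3·X^0·Y^0·Z^2.
Collecting: F(X, Y, Z) = X**2 + 2*X*Y + 2*Y*Z + 3*Z**2.


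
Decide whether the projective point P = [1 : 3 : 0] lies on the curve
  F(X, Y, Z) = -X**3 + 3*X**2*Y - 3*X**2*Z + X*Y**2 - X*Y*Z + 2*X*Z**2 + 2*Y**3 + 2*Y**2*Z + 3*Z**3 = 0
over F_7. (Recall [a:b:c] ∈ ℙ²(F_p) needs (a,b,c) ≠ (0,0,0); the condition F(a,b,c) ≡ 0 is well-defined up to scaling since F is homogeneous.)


F(1,3,0) ≡ 1 (mod 7); P is NOT on the curve.

Evaluate F(1, 3, 0) term-by-term (mod 7).
  -X**3 ↦ -1·1·1·1 = -1
  3*X**2*Y ↦ 3·1·3·1 = 9
  -3*X**2*Z ↦ -3·1·1·0 = 0
  X*Y**2 ↦ 1·1·9·1 = 9
  -X*Y*Z ↦ -1·1·3·0 = 0
  2*X*Z**2 ↦ 2·1·1·0 = 0
  2*Y**3 ↦ 2·1·27·1 = 54
  2*Y**2*Z ↦ 2·1·9·0 = 0
  3*Z**3 ↦ 3·1·1·0 = 0
Sum: F(1, 3, 0) = (-1) + (9) + (0) + (9) + (0) + (0) + (54) + (0) + (0) = 71.
Reducing mod 7: 71 ≡ 1 (mod 7).
Since F(a, b, c) ≡ 1 ≠ 0 (mod 7), P does NOT lie on the curve.


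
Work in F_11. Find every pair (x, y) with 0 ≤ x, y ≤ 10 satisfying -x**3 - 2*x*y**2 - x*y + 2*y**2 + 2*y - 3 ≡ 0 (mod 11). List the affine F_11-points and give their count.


Affine F_11-points: {(1, 4), (2, 0), (3, 9), (3, 10), (5, 3), (5, 9), (6, 7), (6, 8), (7, 1), (7, 5), (8, 2), (8, 7)}; count = 12.

For each of the 121 pairs (x, y) ∈ F_11², evaluate f(x, y) mod 11. Record the zeros.
  x = 0: [0↦8, 1↦1, 2↦9, 3↦10, 4↦4, 5↦2, 6↦4, 7↦10, 8↦9, 9↦1, 10↦8]  zeros at y ∈ ∅
  x = 1: [0↦7, 1↦8, 2↦9, 3↦10, 4↦0, 5↦1, 6↦2, 7↦3, 8↦4, 9↦5, 10↦6]  zeros at y ∈ {4}
  x = 2: [0↦0, 1↦9, 2↦3, 3↦4, 4↦1, 5↦5, 6↦5, 7↦1, 8↦4, 9↦3, 10↦9]  zeros at y ∈ {0}
  x = 3: [0↦3, 1↦9, 2↦7, 3↦8, 4↦1, 5↦8, 6↦7, 7↦9, 8↦3, 9↦0, 10↦0]  zeros at y ∈ {9, 10}
  x = 4: [0↦10, 1↦2, 2↦4, 3↦5, 4↦5, 5↦4, 6↦2, 7↦10, 8↦6, 9↦1, 10↦6]  zeros at y ∈ ∅
  x = 5: [0↦4, 1↦4, 2↦10, 3↦0, 4↦7, 5↦9, 6↦6, 7↦9, 8↦7, 9↦0, 10↦10]  zeros at y ∈ {3, 9}
  x = 6: [0↦1, 1↦9, 2↦8, 3↦9, 4↦1, 5↦6, 6↦2, 7↦0, 8↦0, 9↦2, 10↦6]  zeros at y ∈ {7, 8}
  x = 7: [0↦6, 1↦0, 2↦3, 3↦4, 4↦3, 5↦0, 6↦6, 7↦10, 8↦1, 9↦1, 10↦10]  zeros at y ∈ {1, 5}
  x = 8: [0↦2, 1↦4, 2↦0, 3↦1, 4↦7, 5↦7, 6↦1, 7↦0, 8↦4, 9↦2, 10↦5]  zeros at y ∈ {2, 7}
  x = 9: [0↦5, 1↦4, 2↦4, 3↦5, 4↦7, 5↦10, 6↦3, 7↦8, 8↦3, 9↦10, 10↦7]  zeros at y ∈ ∅
  x = 10: [0↦9, 1↦5, 2↦9, 3↦10, 4↦8, 5↦3, 6↦6, 7↦6, 8↦3, 9↦8, 10↦10]  zeros at y ∈ ∅
Collecting zeros: affine points = {(1, 4), (2, 0), (3, 9), (3, 10), (5, 3), (5, 9), (6, 7), (6, 8), (7, 1), (7, 5), (8, 2), (8, 7)}.
Total count |C(F_11)_aff| = 12.


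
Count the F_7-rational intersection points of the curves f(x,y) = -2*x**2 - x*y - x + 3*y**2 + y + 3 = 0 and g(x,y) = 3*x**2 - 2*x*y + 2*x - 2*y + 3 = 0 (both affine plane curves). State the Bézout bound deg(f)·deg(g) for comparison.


Common zeros: ∅; count = 0; Bézout bound = 4.

deg(f) = 2, deg(g) = 2, so Bézout bound = 4.
Scan x ∈ F_7. For each x, list the y ∈ F_7 with f(x, y) ≡ 0 and those with g(x, y) ≡ 0 (mod 7); the common zeros in that column are the intersection.
  x = 0: f ≡ 0 at y ∈ {1}; g ≡ 0 at y ∈ {5}; common: ∅.
  x = 1: f ≡ 0 at y ∈ {0}; g ≡ 0 at y ∈ {2}; common: ∅.
  x = 2: f ≡ 0 at y ∈ {0, 5}; g ≡ 0 at y ∈ {2}; common: ∅.
  x = 3: f ≡ 0 at y ∈ ∅; g ≡ 0 at y ∈ {1}; common: ∅.
  x = 4: f ≡ 0 at y ∈ ∅; g ≡ 0 at y ∈ {1}; common: ∅.
  x = 5: f ≡ 0 at y ∈ ∅; g ≡ 0 at y ∈ {5}; common: ∅.
  x = 6: f ≡ 0 at y ∈ {1, 3}; g ≡ 0 at y ∈ ∅; common: ∅.
Collecting: common zeros = ∅, so the count is 0.
Comparison with the Bézout bound: 0 ≤ 4 = deg(f)·deg(g), as expected for curves with no common component (the affine F_7-count falls short of the bound because intersections may lie at infinity, over extension fields, or carry multiplicity).


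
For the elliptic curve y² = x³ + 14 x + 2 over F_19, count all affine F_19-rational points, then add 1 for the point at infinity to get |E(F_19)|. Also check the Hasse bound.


Affine points = {(1, 6), (1, 13), (2, 0), (5, 8), (5, 11), (6, 6), (6, 13), (7, 5), (7, 14), (11, 9), (11, 10), (12, 6), (12, 13), (13, 5), (13, 14), (14, 4), (14, 15), (16, 3), (16, 16), (17, 2), (17, 17), (18, 5), (18, 14)}; affine count = 23; |E(F_19)| = 24.

Discriminant check: Δ ∝ 4a³ + 27b² = 4·14³ + 27·2² = 4·2744 + 27·4 ≡ 7 (mod 19). Nonzero ⇒ E is nonsingular.
For each x ∈ F_19, compute rhs = x³ + 14·x + 2 mod 19, then count y ∈ F_19 with y² ≡ rhs.
  x = 0: rhs = 2, matching y values: none (0 points).
  x = 1: rhs = 17, matching y values: 6, 13 (2 points).
  x = 2: rhs = 0, matching y values: 0 (1 points).
  x = 3: rhs = 14, matching y values: none (0 points).
  x = 4: rhs = 8, matching y values: none (0 points).
  x = 5: rhs = 7, matching y values: 8, 11 (2 points).
  x = 6: rhs = 17, matching y values: 6, 13 (2 points).
  x = 7: rhs = 6, matching y values: 5, 14 (2 points).
  x = 8: rhs = 18, matching y values: none (0 points).
  x = 9: rhs = 2, matching y values: none (0 points).
  x = 10: rhs = 2, matching y values: none (0 points).
  x = 11: rhs = 5, matching y values: 9, 10 (2 points).
  x = 12: rhs = 17, matching y values: 6, 13 (2 points).
  x = 13: rhs = 6, matching y values: 5, 14 (2 points).
  x = 14: rhs = 16, matching y values: 4, 15 (2 points).
  x = 15: rhs = 15, matching y values: none (0 points).
  x = 16: rhs = 9, matching y values: 3, 16 (2 points).
  x = 17: rhs = 4, matching y values: 2, 17 (2 points).
  x = 18: rhs = 6, matching y values: 5, 14 (2 points).
Total affine count: 23.
Full point count |E(F_19)| = 23 + 1 = 24.
Hasse bound: |24 − (19+1)| = |4| = 4 ≤ 2√19 ≈ 8.7178 ✓.


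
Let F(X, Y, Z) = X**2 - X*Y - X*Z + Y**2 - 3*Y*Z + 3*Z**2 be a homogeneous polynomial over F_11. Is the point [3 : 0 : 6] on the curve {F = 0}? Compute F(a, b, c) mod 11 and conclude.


F(3,0,6) ≡ 0 (mod 11); P is on the curve.

Evaluate F(3, 0, 6) term-by-term (mod 11).
  X**2 ↦ 1·9·1·1 = 9
  -X*Y ↦ -1·3·0·1 = 0
  -X*Z ↦ -1·3·1·6 = -18
  Y**2 ↦ 1·1·0·1 = 0
  -3*Y*Z ↦ -3·1·0·6 = 0
  3*Z**2 ↦ 3·1·1·36 = 108
Sum: F(3, 0, 6) = (9) + (0) + (-18) + (0) + (0) + (108) = 99.
Reducing mod 11: 99 ≡ 0 (mod 11).
Since F(a, b, c) ≡ 0 (mod 11), P lies on the curve.


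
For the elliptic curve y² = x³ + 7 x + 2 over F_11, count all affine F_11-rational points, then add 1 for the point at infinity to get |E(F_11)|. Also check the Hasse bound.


Affine points = {(7, 3), (7, 8), (8, 3), (8, 8), (10, 4), (10, 7)}; affine count = 6; |E(F_11)| = 7.

Discriminant check: Δ ∝ 4a³ + 27b² = 4·7³ + 27·2² = 4·343 + 27·4 ≡ 6 (mod 11). Nonzero ⇒ E is nonsingular.
For each x ∈ F_11, compute rhs = x³ + 7·x + 2 mod 11, then count y ∈ F_11 with y² ≡ rhs.
  x = 0: rhs = 2, matching y values: none (0 points).
  x = 1: rhs = 10, matching y values: none (0 points).
  x = 2: rhs = 2, matching y values: none (0 points).
  x = 3: rhs = 6, matching y values: none (0 points).
  x = 4: rhs = 6, matching y values: none (0 points).
  x = 5: rhs = 8, matching y values: none (0 points).
  x = 6: rhs = 7, matching y values: none (0 points).
  x = 7: rhs = 9, matching y values: 3, 8 (2 points).
  x = 8: rhs = 9, matching y values: 3, 8 (2 points).
  x = 9: rhs = 2, matching y values: none (0 points).
  x = 10: rhs = 5, matching y values: 4, 7 (2 points).
Total affine count: 6.
Full point count |E(F_11)| = 6 + 1 = 7.
Hasse bound: |7 − (11+1)| = |-5| = 5 ≤ 2√11 ≈ 6.6332 ✓.


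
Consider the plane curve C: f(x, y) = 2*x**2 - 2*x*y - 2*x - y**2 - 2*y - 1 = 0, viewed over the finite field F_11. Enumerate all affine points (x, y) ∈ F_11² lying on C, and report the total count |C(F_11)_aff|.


Affine F_11-points: {(0, 10), (1, 3), (1, 4), (2, 7), (2, 9), (3, 0), (3, 3), (4, 4), (4, 8), (5, 2), (5, 8), (6, 1), (6, 7), (7, 1), (7, 5), (8, 6), (8, 9), (9, 0), (9, 2), (10, 5), (10, 6)}; count = 21.

For each of the 121 pairs (x, y) ∈ F_11², evaluate f(x, y) mod 11. Record the zeros.
  x = 0: [0↦10, 1↦7, 2↦2, 3↦6, 4↦8, 5↦8, 6↦6, 7↦2, 8↦7, 9↦10, 10↦0]  zeros at y ∈ {10}
  x = 1: [0↦10, 1↦5, 2↦9, 3↦0, 4↦0, 5↦9, 6↦5, 7↦10, 8↦2, 9↦3, 10↦2]  zeros at y ∈ {3, 4}
  x = 2: [0↦3, 1↦7, 2↦9, 3↦9, 4↦7, 5↦3, 6↦8, 7↦0, 8↦1, 9↦0, 10↦8]  zeros at y ∈ {7, 9}
  x = 3: [0↦0, 1↦2, 2↦2, 3↦0, 4↦7, 5↦1, 6↦4, 7↦5, 8↦4, 9↦1, 10↦7]  zeros at y ∈ {0, 3}
  x = 4: [0↦1, 1↦1, 2↦10, 3↦6, 4↦0, 5↦3, 6↦4, 7↦3, 8↦0, 9↦6, 10↦10]  zeros at y ∈ {4, 8}
  x = 5: [0↦6, 1↦4, 2↦0, 3↦5, 4↦8, 5↦9, 6↦8, 7↦5, 8↦0, 9↦4, 10↦6]  zeros at y ∈ {2, 8}
  x = 6: [0↦4, 1↦0, 2↦5, 3↦8, 4↦9, 5↦8, 6↦5, 7↦0, 8↦4, 9↦6, 10↦6]  zeros at y ∈ {1, 7}
  x = 7: [0↦6, 1↦0, 2↦3, 3↦4, 4↦3, 5↦0, 6↦6, 7↦10, 8↦1, 9↦1, 10↦10]  zeros at y ∈ {1, 5}
  x = 8: [0↦1, 1↦4, 2↦5, 3↦4, 4↦1, 5↦7, 6↦0, 7↦2, 8↦2, 9↦0, 10↦7]  zeros at y ∈ {6, 9}
  x = 9: [0↦0, 1↦1, 2↦0, 3↦8, 4↦3, 5↦7, 6↦9, 7↦9, 8↦7, 9↦3, 10↦8]  zeros at y ∈ {0, 2}
  x = 10: [0↦3, 1↦2, 2↦10, 3↦5, 4↦9, 5↦0, 6↦0, 7↦9, 8↦5, 9↦10, 10↦2]  zeros at y ∈ {5, 6}
Collecting zeros: affine points = {(0, 10), (1, 3), (1, 4), (2, 7), (2, 9), (3, 0), (3, 3), (4, 4), (4, 8), (5, 2), (5, 8), (6, 1), (6, 7), (7, 1), (7, 5), (8, 6), (8, 9), (9, 0), (9, 2), (10, 5), (10, 6)}.
Total count |C(F_11)_aff| = 21.


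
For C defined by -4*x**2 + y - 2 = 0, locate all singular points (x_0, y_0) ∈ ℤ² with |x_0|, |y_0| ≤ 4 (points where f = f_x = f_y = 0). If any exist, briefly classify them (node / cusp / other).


No singular points in the scanned grid; C is smooth there.

Compute partial derivatives:
  f_x = -8*x.
  f_y = 1.
f_y = 1 is a nonzero constant, so f_y never vanishes: no point (x, y) can satisfy f = f_x = f_y = 0. In particular no (x, y) ∈ {−4, ..., 4}² is singular; the curve is smooth.


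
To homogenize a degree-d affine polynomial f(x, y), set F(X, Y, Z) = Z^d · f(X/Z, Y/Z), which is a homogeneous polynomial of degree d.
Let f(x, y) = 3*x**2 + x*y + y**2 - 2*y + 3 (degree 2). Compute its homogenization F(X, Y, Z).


F(X, Y, Z) = 3*X**2 + X*Y + Y**2 - 2*Y*Z + 3*Z**2

deg(f) = 2.
Substitute x = X/Z, y = Y/Z into f, then multiply by Z^2.
  monomial 3·x^2·y^0 ↦ 3·X^2·Y^0·Z^0.
  monomial 1·x^1·y^1 ↦ 1·X^1·Y^1·Z^0.
  monomial 1·x^0·y^2 ↦ 1·X^0·Y^2·Z^0.
  monomial -2·x^0·y^1 ↦ -2·X^0·Y^1·Z^1.
  monomial 3·x^0·y^0 ↦ 3·X^0·Y^0·Z^2.
Collecting: F(X, Y, Z) = 3*X**2 + X*Y + Y**2 - 2*Y*Z + 3*Z**2.


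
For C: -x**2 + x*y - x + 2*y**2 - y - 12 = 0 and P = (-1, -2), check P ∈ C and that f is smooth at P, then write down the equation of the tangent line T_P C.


Tangent line at P: -x - 10*y - 21 = 0.

Step 1: f(-1, -2) = 0, so P lies on C.
Step 2: partial derivatives
  f_x(x, y) = -2*x + y - 1, f_y(x, y) = x + 4*y - 1.
  f_x(P) = -1, f_y(P) = -10 (gradient nonzero, so P is smooth).
Step 3: tangent line at P: -1·(x − -1) + -10·(y − -2) = 0.
Expanding: -x - 10*y - 21 = 0.


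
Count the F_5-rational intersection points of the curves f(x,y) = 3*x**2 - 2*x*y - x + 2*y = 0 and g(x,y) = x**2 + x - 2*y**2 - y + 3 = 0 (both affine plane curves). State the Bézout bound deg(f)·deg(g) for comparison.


Common zeros: ∅; count = 0; Bézout bound = 4.

deg(f) = 2, deg(g) = 2, so Bézout bound = 4.
Scan x ∈ F_5. For each x, list the y ∈ F_5 with f(x, y) ≡ 0 and those with g(x, y) ≡ 0 (mod 5); the common zeros in that column are the intersection.
  x = 0: f ≡ 0 at y ∈ {0}; g ≡ 0 at y ∈ {1}; common: ∅.
  x = 1: f ≡ 0 at y ∈ ∅; g ≡ 0 at y ∈ {0, 2}; common: ∅.
  x = 2: f ≡ 0 at y ∈ {0}; g ≡ 0 at y ∈ ∅; common: ∅.
  x = 3: f ≡ 0 at y ∈ {1}; g ≡ 0 at y ∈ {0, 2}; common: ∅.
  x = 4: f ≡ 0 at y ∈ {4}; g ≡ 0 at y ∈ {1}; common: ∅.
Collecting: common zeros = ∅, so the count is 0.
Comparison with the Bézout bound: 0 ≤ 4 = deg(f)·deg(g), as expected for curves with no common component (the affine F_5-count falls short of the bound because intersections may lie at infinity, over extension fields, or carry multiplicity).


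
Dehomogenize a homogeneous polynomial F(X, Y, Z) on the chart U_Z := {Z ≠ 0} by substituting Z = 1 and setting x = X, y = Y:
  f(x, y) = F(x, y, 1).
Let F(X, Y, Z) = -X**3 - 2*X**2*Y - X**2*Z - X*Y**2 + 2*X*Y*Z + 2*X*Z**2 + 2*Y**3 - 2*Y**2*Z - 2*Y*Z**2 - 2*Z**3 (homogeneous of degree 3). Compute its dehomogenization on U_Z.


f(x, y) = -x**3 - 2*x**2*y - x**2 - x*y**2 + 2*x*y + 2*x + 2*y**3 - 2*y**2 - 2*y - 2

On U_Z we set Z = 1. Each monomial c·X^i·Y^j·Z^k in F becomes c·x^i·y^j·1^k = c·x^i·y^j.
Substituting Z = 1: F(X, Y, 1) = -x**3 - 2*x**2*y - x**2 - x*y**2 + 2*x*y + 2*x + 2*y**3 - 2*y**2 - 2*y - 2.
Note: deg(f) ≤ deg(F) = 3; strict inequality happens when F is divisible by Z (lost terms).


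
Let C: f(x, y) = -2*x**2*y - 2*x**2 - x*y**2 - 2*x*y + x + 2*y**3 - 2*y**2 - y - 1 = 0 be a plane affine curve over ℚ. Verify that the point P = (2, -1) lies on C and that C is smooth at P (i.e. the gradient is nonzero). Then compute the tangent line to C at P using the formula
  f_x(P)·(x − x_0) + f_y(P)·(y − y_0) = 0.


Tangent line at P: 2*x + y - 3 = 0.

Step 1: f(2, -1) = 0, so P lies on C.
Step 2: partial derivatives
  f_x(x, y) = -4*x*y - 4*x - y**2 - 2*y + 1, f_y(x, y) = -2*x**2 - 2*x*y - 2*x + 6*y**2 - 4*y - 1.
  f_x(P) = 2, f_y(P) = 1 (gradient nonzero, so P is smooth).
Step 3: tangent line at P: 2·(x − 2) + 1·(y − -1) = 0.
Expanding: 2*x + y - 3 = 0.


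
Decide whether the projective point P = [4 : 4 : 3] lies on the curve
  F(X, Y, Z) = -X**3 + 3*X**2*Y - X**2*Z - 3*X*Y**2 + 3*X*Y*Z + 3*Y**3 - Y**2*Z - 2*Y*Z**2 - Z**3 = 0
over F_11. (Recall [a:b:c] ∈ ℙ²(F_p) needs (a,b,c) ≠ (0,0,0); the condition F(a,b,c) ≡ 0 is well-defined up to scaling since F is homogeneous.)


F(4,4,3) ≡ 0 (mod 11); P is on the curve.

Evaluate F(4, 4, 3) term-by-term (mod 11).
  -X**3 ↦ -1·64·1·1 = -64
  3*X**2*Y ↦ 3·16·4·1 = 192
  -X**2*Z ↦ -1·16·1·3 = -48
  -3*X*Y**2 ↦ -3·4·16·1 = -192
  3*X*Y*Z ↦ 3·4·4·3 = 144
  3*Y**3 ↦ 3·1·64·1 = 192
  -Y**2*Z ↦ -1·1·16·3 = -48
  -2*Y*Z**2 ↦ -2·1·4·9 = -72
  -Z**3 ↦ -1·1·1·27 = -27
Sum: F(4, 4, 3) = (-64) + (192) + (-48) + (-192) + (144) + (192) + (-48) + (-72) + (-27) = 77.
Reducing mod 11: 77 ≡ 0 (mod 11).
Since F(a, b, c) ≡ 0 (mod 11), P lies on the curve.


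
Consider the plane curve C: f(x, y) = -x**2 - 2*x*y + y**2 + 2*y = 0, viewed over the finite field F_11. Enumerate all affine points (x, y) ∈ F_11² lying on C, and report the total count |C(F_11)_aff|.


Affine F_11-points: {(0, 0), (0, 9), (1, 1), (1, 10), (2, 5), (2, 8), (4, 8), (4, 9), (8, 1), (8, 2), (10, 2), (10, 5)}; count = 12.

For each of the 121 pairs (x, y) ∈ F_11², evaluate f(x, y) mod 11. Record the zeros.
  x = 0: [0↦0, 1↦3, 2↦8, 3↦4, 4↦2, 5↦2, 6↦4, 7↦8, 8↦3, 9↦0, 10↦10]  zeros at y ∈ {0, 9}
  x = 1: [0↦10, 1↦0, 2↦3, 3↦8, 4↦4, 5↦2, 6↦2, 7↦4, 8↦8, 9↦3, 10↦0]  zeros at y ∈ {1, 10}
  x = 2: [0↦7, 1↦6, 2↦7, 3↦10, 4↦4, 5↦0, 6↦9, 7↦9, 8↦0, 9↦4, 10↦10]  zeros at y ∈ {5, 8}
  x = 3: [0↦2, 1↦10, 2↦9, 3↦10, 4↦2, 5↦7, 6↦3, 7↦1, 8↦1, 9↦3, 10↦7]  zeros at y ∈ ∅
  x = 4: [0↦6, 1↦1, 2↦9, 3↦8, 4↦9, 5↦1, 6↦6, 7↦2, 8↦0, 9↦0, 10↦2]  zeros at y ∈ {8, 9}
  x = 5: [0↦8, 1↦1, 2↦7, 3↦4, 4↦3, 5↦4, 6↦7, 7↦1, 8↦8, 9↦6, 10↦6]  zeros at y ∈ ∅
  x = 6: [0↦8, 1↦10, 2↦3, 3↦9, 4↦6, 5↦5, 6↦6, 7↦9, 8↦3, 9↦10, 10↦8]  zeros at y ∈ ∅
  x = 7: [0↦6, 1↦6, 2↦8, 3↦1, 4↦7, 5↦4, 6↦3, 7↦4, 8↦7, 9↦1, 10↦8]  zeros at y ∈ ∅
  x = 8: [0↦2, 1↦0, 2↦0, 3↦2, 4↦6, 5↦1, 6↦9, 7↦8, 8↦9, 9↦1, 10↦6]  zeros at y ∈ {1, 2}
  x = 9: [0↦7, 1↦3, 2↦1, 3↦1, 4↦3, 5↦7, 6↦2, 7↦10, 8↦9, 9↦10, 10↦2]  zeros at y ∈ ∅
  x = 10: [0↦10, 1↦4, 2↦0, 3↦9, 4↦9, 5↦0, 6↦4, 7↦10, 8↦7, 9↦6, 10↦7]  zeros at y ∈ {2, 5}
Collecting zeros: affine points = {(0, 0), (0, 9), (1, 1), (1, 10), (2, 5), (2, 8), (4, 8), (4, 9), (8, 1), (8, 2), (10, 2), (10, 5)}.
Total count |C(F_11)_aff| = 12.


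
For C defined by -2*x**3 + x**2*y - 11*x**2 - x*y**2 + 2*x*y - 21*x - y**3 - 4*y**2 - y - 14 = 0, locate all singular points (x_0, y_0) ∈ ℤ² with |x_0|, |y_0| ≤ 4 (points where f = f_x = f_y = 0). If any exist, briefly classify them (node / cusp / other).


Singular points: {(-2, -1)}; classification: cusp.

Compute partial derivatives:
  f_x = -6*x**2 + 2*x*y - 22*x - y**2 + 2*y - 21.
  f_y = x**2 - 2*x*y + 2*x - 3*y**2 - 8*y - 1.
Scan x_0 ∈ {−4, ..., 4}. For each x_0, f_y(x_0, y) is a polynomial in y; find its integer roots y ∈ {−4, ..., 4}, then test f_x and f at those candidates.
  x = -4: f_y(-4, y) = 7 - 3*y**2; no integer root y with |y| ≤ 4.
  x = -3: f_y(-3, y) = -3*y**2 - 2*y + 2; no integer root y with |y| ≤ 4.
  x = -2: f_y(-2, y) = -3*y**2 - 4*y - 1; vanishes at y ∈ {-1}. (-2, -1): f_x = 0, f = 0 — SINGULAR.
  x = -1: f_y(-1, y) = -3*y**2 - 6*y - 2; no integer root y with |y| ≤ 4.
  x = 0: f_y(0, y) = -3*y**2 - 8*y - 1; no integer root y with |y| ≤ 4.
  x = 1: f_y(1, y) = -3*y**2 - 10*y + 2; no integer root y with |y| ≤ 4.
  x = 2: f_y(2, y) = -3*y**2 - 12*y + 7; no integer root y with |y| ≤ 4.
  x = 3: f_y(3, y) = -3*y**2 - 14*y + 14; no integer root y with |y| ≤ 4.
  x = 4: f_y(4, y) = -3*y**2 - 16*y + 23; no integer root y with |y| ≤ 4.
Only singular point on the grid: (-2, -1).
Classify: substitute x = -2 + u, y = -1 + v and expand: f = -2*u**3 + u**2*v - u*v**2 - v**3 + v**2.
No constant or linear terms (consistent with a singular point). Quadratic part: v**2. Cubic part: -2*u**3 + u**2*v - u*v**2 - v**3.
The quadratic part v**2 is a perfect square, so there is a single (double) tangent line v = 0, i.e. y = -1. Restricting the cubic part to that line (v = 0) leaves -2*u**3 ≠ 0, so f is not divisible by v and the branch is v² ≈ 2*u**3 to lowest order — this is a cusp.
Classification: cusp.


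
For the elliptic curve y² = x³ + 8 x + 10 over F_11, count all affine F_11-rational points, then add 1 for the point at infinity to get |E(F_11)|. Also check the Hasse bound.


Affine points = {(2, 1), (2, 10), (8, 5), (8, 6), (10, 1), (10, 10)}; affine count = 6; |E(F_11)| = 7.

Discriminant check: Δ ∝ 4a³ + 27b² = 4·8³ + 27·10² = 4·512 + 27·100 ≡ 7 (mod 11). Nonzero ⇒ E is nonsingular.
For each x ∈ F_11, compute rhs = x³ + 8·x + 10 mod 11, then count y ∈ F_11 with y² ≡ rhs.
  x = 0: rhs = 10, matching y values: none (0 points).
  x = 1: rhs = 8, matching y values: none (0 points).
  x = 2: rhs = 1, matching y values: 1, 10 (2 points).
  x = 3: rhs = 6, matching y values: none (0 points).
  x = 4: rhs = 7, matching y values: none (0 points).
  x = 5: rhs = 10, matching y values: none (0 points).
  x = 6: rhs = 10, matching y values: none (0 points).
  x = 7: rhs = 2, matching y values: none (0 points).
  x = 8: rhs = 3, matching y values: 5, 6 (2 points).
  x = 9: rhs = 8, matching y values: none (0 points).
  x = 10: rhs = 1, matching y values: 1, 10 (2 points).
Total affine count: 6.
Full point count |E(F_11)| = 6 + 1 = 7.
Hasse bound: |7 − (11+1)| = |-5| = 5 ≤ 2√11 ≈ 6.6332 ✓.


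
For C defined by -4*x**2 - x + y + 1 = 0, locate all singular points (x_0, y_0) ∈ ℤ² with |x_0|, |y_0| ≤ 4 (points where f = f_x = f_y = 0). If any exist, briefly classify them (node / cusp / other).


No singular points in the scanned grid; C is smooth there.

Compute partial derivatives:
  f_x = -8*x - 1.
  f_y = 1.
f_y = 1 is a nonzero constant, so f_y never vanishes: no point (x, y) can satisfy f = f_x = f_y = 0. In particular no (x, y) ∈ {−4, ..., 4}² is singular; the curve is smooth.


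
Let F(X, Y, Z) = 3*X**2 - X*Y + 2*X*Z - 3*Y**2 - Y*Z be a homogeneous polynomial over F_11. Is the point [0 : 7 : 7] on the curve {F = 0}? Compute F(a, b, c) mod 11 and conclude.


F(0,7,7) ≡ 2 (mod 11); P is NOT on the curve.

Evaluate F(0, 7, 7) term-by-term (mod 11).
  3*X**2 ↦ 3·0·1·1 = 0
  -X*Y ↦ -1·0·7·1 = 0
  2*X*Z ↦ 2·0·1·7 = 0
  -3*Y**2 ↦ -3·1·49·1 = -147
  -Y*Z ↦ -1·1·7·7 = -49
Sum: F(0, 7, 7) = (0) + (0) + (0) + (-147) + (-49) = -196.
Reducing mod 11: -196 ≡ 2 (mod 11).
Since F(a, b, c) ≡ 2 ≠ 0 (mod 11), P does NOT lie on the curve.


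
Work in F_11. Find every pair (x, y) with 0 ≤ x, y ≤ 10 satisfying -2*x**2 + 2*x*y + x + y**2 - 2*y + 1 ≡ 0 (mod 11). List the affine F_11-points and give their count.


Affine F_11-points: {(0, 1), (1, 0), (4, 2), (4, 3), (5, 0), (5, 3), (7, 1), (7, 9), (8, 9), (8, 10)}; count = 10.

For each of the 121 pairs (x, y) ∈ F_11², evaluate f(x, y) mod 11. Record the zeros.
  x = 0: [0↦1, 1↦0, 2↦1, 3↦4, 4↦9, 5↦5, 6↦3, 7↦3, 8↦5, 9↦9, 10↦4]  zeros at y ∈ {1}
  x = 1: [0↦0, 1↦1, 2↦4, 3↦9, 4↦5, 5↦3, 6↦3, 7↦5, 8↦9, 9↦4, 10↦1]  zeros at y ∈ {0}
  x = 2: [0↦6, 1↦9, 2↦3, 3↦10, 4↦8, 5↦8, 6↦10, 7↦3, 8↦9, 9↦6, 10↦5]  zeros at y ∈ ∅
  x = 3: [0↦8, 1↦2, 2↦9, 3↦7, 4↦7, 5↦9, 6↦2, 7↦8, 8↦5, 9↦4, 10↦5]  zeros at y ∈ ∅
  x = 4: [0↦6, 1↦2, 2↦0, 3↦0, 4↦2, 5↦6, 6↦1, 7↦9, 8↦8, 9↦9, 10↦1]  zeros at y ∈ {2, 3}
  x = 5: [0↦0, 1↦9, 2↦9, 3↦0, 4↦4, 5↦10, 6↦7, 7↦6, 8↦7, 9↦10, 10↦4]  zeros at y ∈ {0, 3}
  x = 6: [0↦1, 1↦1, 2↦3, 3↦7, 4↦2, 5↦10, 6↦9, 7↦10, 8↦2, 9↦7, 10↦3]  zeros at y ∈ ∅
  x = 7: [0↦9, 1↦0, 2↦4, 3↦10, 4↦7, 5↦6, 6↦7, 7↦10, 8↦4, 9↦0, 10↦9]  zeros at y ∈ {1, 9}
  x = 8: [0↦2, 1↦6, 2↦1, 3↦9, 4↦8, 5↦9, 6↦1, 7↦6, 8↦2, 9↦0, 10↦0]  zeros at y ∈ {9, 10}
  x = 9: [0↦2, 1↦8, 2↦5, 3↦4, 4↦5, 5↦8, 6↦2, 7↦9, 8↦7, 9↦7, 10↦9]  zeros at y ∈ ∅
  x = 10: [0↦9, 1↦6, 2↦5, 3↦6, 4↦9, 5↦3, 6↦10, 7↦8, 8↦8, 9↦10, 10↦3]  zeros at y ∈ ∅
Collecting zeros: affine points = {(0, 1), (1, 0), (4, 2), (4, 3), (5, 0), (5, 3), (7, 1), (7, 9), (8, 9), (8, 10)}.
Total count |C(F_11)_aff| = 10.


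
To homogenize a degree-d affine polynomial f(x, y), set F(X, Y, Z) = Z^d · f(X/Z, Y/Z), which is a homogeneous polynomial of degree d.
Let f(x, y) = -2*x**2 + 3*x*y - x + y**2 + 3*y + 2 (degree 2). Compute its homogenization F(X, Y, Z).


F(X, Y, Z) = -2*X**2 + 3*X*Y - X*Z + Y**2 + 3*Y*Z + 2*Z**2

deg(f) = 2.
Substitute x = X/Z, y = Y/Z into f, then multiply by Z^2.
  monomial -2·x^2·y^0 ↦ -2·X^2·Y^0·Z^0.
  monomial 3·x^1·y^1 ↦ 3·X^1·Y^1·Z^0.
  monomial -1·x^1·y^0 ↦ -1·X^1·Y^0·Z^1.
  monomial 1·x^0·y^2 ↦ 1·X^0·Y^2·Z^0.
  monomial 3·x^0·y^1 ↦ 3·X^0·Y^1·Z^1.
  monomial 2·x^0·y^0 ↦ 2·X^0·Y^0·Z^2.
Collecting: F(X, Y, Z) = -2*X**2 + 3*X*Y - X*Z + Y**2 + 3*Y*Z + 2*Z**2.


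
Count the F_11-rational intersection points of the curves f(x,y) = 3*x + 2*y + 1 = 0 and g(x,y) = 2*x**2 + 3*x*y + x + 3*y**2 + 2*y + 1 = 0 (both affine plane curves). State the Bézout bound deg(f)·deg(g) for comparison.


Common zeros: ∅; count = 0; Bézout bound = 2.

deg(f) = 1, deg(g) = 2, so Bézout bound = 2.
Scan x ∈ F_11. For each x, list the y ∈ F_11 with f(x, y) ≡ 0 and those with g(x, y) ≡ 0 (mod 11); the common zeros in that column are the intersection.
  x = 0: f ≡ 0 at y ∈ {5}; g ≡ 0 at y ∈ {6, 8}; common: ∅.
  x = 1: f ≡ 0 at y ∈ {9}; g ≡ 0 at y ∈ ∅; common: ∅.
  x = 2: f ≡ 0 at y ∈ {2}; g ≡ 0 at y ∈ {0, 1}; common: ∅.
  x = 3: f ≡ 0 at y ∈ {6}; g ≡ 0 at y ∈ {0}; common: ∅.
  x = 4: f ≡ 0 at y ∈ {10}; g ≡ 0 at y ∈ {2, 8}; common: ∅.
  x = 5: f ≡ 0 at y ∈ {3}; g ≡ 0 at y ∈ ∅; common: ∅.
  x = 6: f ≡ 0 at y ∈ {7}; g ≡ 0 at y ∈ ∅; common: ∅.
  x = 7: f ≡ 0 at y ∈ {0}; g ≡ 0 at y ∈ {1, 6}; common: ∅.
  x = 8: f ≡ 0 at y ∈ {4}; g ≡ 0 at y ∈ {3}; common: ∅.
  x = 9: f ≡ 0 at y ∈ {8}; g ≡ 0 at y ∈ {2, 3}; common: ∅.
  x = 10: f ≡ 0 at y ∈ {1}; g ≡ 0 at y ∈ ∅; common: ∅.
Collecting: common zeros = ∅, so the count is 0.
Comparison with the Bézout bound: 0 ≤ 2 = deg(f)·deg(g), as expected for curves with no common component (the affine F_11-count falls short of the bound because intersections may lie at infinity, over extension fields, or carry multiplicity).
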